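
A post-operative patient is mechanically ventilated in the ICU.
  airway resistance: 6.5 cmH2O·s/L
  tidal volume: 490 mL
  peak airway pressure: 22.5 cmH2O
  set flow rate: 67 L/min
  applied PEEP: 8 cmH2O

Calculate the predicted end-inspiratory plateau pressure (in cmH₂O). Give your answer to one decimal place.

15.2

Flow: 67 L/min ÷ 60 = 1.1167 L/s.
Pplat = PIP − Raw × flow = 22.5 − 6.5 × 1.1167 = 22.5 − 7.259 = 15.241 cmH2O.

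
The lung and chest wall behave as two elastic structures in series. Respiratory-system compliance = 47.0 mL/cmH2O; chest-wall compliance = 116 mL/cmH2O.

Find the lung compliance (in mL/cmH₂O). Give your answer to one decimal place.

1/CL = 1/Crs − 1/Ccw.
1/CL = 1/47.0 − 1/116 = 0.01266.
CL = 78.989 mL/cmH2O.

79.0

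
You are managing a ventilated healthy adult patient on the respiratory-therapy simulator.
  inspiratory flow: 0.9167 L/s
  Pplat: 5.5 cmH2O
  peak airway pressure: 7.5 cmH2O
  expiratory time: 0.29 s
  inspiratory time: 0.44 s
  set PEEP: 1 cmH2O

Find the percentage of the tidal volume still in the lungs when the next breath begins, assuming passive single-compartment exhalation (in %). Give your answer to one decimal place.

22.7

Vt = flow × Ti = 0.9167 L/s × 0.44 s × 1000 mL/L = 403.35 mL.
R = (PIP − Pplat)/V̇ = (7.5 − 5.5) / 0.9167 = 2.0/0.9167 = 2.182 cmH2O·s/L.
C = Vt/(Pplat − PEEP) = 403.35 / (5.5 − 1) = 403.35/4.5 = 89.633 mL/cmH2O.
τ = R × C = 2.182 × 0.08963 L/cmH2O = 0.1956 s.
Fraction remaining at end-expiration = e^(−Te/τ) = e^(−0.29/0.1956) = 0.227 → 22.7%.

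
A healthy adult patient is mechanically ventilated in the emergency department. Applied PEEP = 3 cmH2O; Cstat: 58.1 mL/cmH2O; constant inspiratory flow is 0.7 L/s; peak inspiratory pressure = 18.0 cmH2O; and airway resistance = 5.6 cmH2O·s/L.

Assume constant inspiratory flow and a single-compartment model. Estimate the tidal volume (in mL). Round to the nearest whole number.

644

Equation of motion (constant flow): PIP = Vt/C + R·V̇ + PEEP.
Vt/C = PIP − R·V̇ − PEEP = 18.0 − 3.92 − 3 = 11.08 cmH2O.
Vt = C × 11.08 = 58.1 × 11.08 = 643.75 mL.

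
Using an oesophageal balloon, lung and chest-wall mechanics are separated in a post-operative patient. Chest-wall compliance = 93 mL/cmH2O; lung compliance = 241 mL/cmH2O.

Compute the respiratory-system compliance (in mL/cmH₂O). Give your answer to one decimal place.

Lung and chest wall are elastances in series: 1/Crs = 1/CL + 1/Ccw.
1/Crs = 1/241 + 1/93 = 0.0149.
Crs = 67.114 mL/cmH2O.

67.1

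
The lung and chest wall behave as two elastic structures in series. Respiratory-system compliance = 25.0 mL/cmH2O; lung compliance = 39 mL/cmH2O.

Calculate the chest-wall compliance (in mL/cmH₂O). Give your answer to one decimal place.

69.6

1/Ccw = 1/Crs − 1/CL.
1/Ccw = 1/25.0 − 1/39 = 0.01436.
Ccw = 69.638 mL/cmH2O.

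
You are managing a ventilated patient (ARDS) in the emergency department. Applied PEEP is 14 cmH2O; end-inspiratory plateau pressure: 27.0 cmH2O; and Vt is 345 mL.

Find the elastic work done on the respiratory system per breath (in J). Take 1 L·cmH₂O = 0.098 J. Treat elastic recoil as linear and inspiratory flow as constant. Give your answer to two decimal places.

Elastic work ≈ ½ × (Pplat − PEEP) × Vt = 0.5 × (27.0 − 14) × 0.345 L = 0.5 × 13.0 × 0.345 = 2.243 L·cmH2O.
× 0.098 J/(L·cmH2O) → 0.2198 J.

0.22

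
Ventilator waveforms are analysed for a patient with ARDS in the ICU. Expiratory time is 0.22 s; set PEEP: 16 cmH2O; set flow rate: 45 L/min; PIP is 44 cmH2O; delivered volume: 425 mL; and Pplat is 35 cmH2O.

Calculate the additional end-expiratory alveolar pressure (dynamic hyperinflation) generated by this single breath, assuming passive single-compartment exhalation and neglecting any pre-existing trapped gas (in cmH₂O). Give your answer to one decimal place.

Flow: 45 L/min ÷ 60 = 0.75 L/s.
R = (PIP − Pplat)/V̇ = (44 − 35) / 0.75 = 9.0/0.75 = 12.0 cmH2O·s/L.
C = Vt/(Pplat − PEEP) = 425.0 / (35 − 16) = 425.0/19.0 = 22.368 mL/cmH2O.
τ = R × C = 12.0 × 0.02237 L/cmH2O = 0.2684 s.
Fraction remaining = e^(−Te/τ) = e^(−0.22/0.2684) = 0.4406; trapped volume = 425.0 × 0.4406 = 187.26 mL.
Additional alveolar pressure from trapping ≈ V_trapped / C = 187.26 / 22.368 = 8.372 cmH2O.

8.4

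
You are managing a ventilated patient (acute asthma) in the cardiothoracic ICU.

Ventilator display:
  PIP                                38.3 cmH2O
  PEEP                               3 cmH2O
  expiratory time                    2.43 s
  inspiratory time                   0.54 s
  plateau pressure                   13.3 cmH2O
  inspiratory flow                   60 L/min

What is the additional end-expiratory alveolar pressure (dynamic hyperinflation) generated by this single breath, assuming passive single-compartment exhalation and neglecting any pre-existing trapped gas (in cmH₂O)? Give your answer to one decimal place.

Flow: 60 L/min ÷ 60 = 1 L/s.
Vt = flow × Ti = 1 L/s × 0.54 s × 1000 mL/L = 540.0 mL.
R = (PIP − Pplat)/V̇ = (38.3 − 13.3) / 1 = 25.0/1 = 25.0 cmH2O·s/L.
C = Vt/(Pplat − PEEP) = 540.0 / (13.3 − 3) = 540.0/10.3 = 52.427 mL/cmH2O.
τ = R × C = 25.0 × 0.05243 L/cmH2O = 1.311 s.
Fraction remaining = e^(−Te/τ) = e^(−2.43/1.311) = 0.1567; trapped volume = 540.0 × 0.1567 = 84.618 mL.
Additional alveolar pressure from trapping ≈ V_trapped / C = 84.618 / 52.427 = 1.614 cmH2O.

1.6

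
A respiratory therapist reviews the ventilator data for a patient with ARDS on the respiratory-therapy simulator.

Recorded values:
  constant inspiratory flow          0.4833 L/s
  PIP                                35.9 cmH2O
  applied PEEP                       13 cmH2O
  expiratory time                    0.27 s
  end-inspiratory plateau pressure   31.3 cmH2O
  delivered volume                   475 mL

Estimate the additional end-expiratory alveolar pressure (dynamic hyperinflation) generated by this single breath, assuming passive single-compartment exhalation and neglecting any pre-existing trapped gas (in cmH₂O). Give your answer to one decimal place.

6.1

R = (PIP − Pplat)/V̇ = (35.9 − 31.3) / 0.4833 = 4.6/0.4833 = 9.518 cmH2O·s/L.
C = Vt/(Pplat − PEEP) = 475.0 / (31.3 − 13) = 475.0/18.3 = 25.956 mL/cmH2O.
τ = R × C = 9.518 × 0.02596 L/cmH2O = 0.2471 s.
Fraction remaining = e^(−Te/τ) = e^(−0.27/0.2471) = 0.3353; trapped volume = 475.0 × 0.3353 = 159.27 mL.
Additional alveolar pressure from trapping ≈ V_trapped / C = 159.27 / 25.956 = 6.136 cmH2O.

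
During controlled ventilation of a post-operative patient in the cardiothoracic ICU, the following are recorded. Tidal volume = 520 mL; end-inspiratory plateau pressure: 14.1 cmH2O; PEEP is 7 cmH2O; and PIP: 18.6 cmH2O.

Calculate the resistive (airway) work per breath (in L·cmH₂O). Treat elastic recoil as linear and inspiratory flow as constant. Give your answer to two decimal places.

With constant inspiratory flow the resistive pressure is constant at PIP − Pplat = 18.6 − 14.1 = 4.5 cmH2O, so resistive work = 4.5 × 0.520 = 2.34 L·cmH2O.

2.34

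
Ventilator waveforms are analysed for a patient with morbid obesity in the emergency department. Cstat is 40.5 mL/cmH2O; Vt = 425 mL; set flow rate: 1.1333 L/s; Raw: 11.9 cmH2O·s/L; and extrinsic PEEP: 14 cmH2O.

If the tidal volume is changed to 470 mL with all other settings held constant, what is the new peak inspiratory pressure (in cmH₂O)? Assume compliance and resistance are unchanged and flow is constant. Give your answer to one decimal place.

PIP = Vt/C + R·V̇ + PEEP (constant-flow equation of motion).
Only the elastic term changes: ΔPIP = ΔVt / C = (470 − 425) / 40.5 = 1.111 cmH2O.
Original PIP = 425/40.5 + 11.9×1.1333 + 14 = 37.98 cmH2O; new PIP = 37.98 + (1.111) = 39.091 cmH2O.

39.1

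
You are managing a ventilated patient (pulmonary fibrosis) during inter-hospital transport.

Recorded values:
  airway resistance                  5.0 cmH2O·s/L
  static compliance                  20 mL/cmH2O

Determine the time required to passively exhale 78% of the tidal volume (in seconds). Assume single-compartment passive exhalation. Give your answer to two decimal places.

0.15

τ = R × C = 5.0 × 20 mL/cmH2O = 5.0 × 0.020 L/cmH2O = 0.1 s.
Exhaled fraction f = 1 − e^(−t/τ) → t = −τ·ln(1 − f) = −0.1·ln(0.22) = 0.1514 s.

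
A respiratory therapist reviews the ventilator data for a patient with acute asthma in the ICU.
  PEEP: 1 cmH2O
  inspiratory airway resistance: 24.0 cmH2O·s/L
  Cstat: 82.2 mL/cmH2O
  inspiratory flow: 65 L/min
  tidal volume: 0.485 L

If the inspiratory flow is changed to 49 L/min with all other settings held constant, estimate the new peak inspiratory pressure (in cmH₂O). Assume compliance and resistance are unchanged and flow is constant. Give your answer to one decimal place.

26.5

Flow: 65 L/min ÷ 60 = 1.0833 L/s.
New flow: 49 L/min ÷ 60 = 0.8167 L/s.
PIP = Vt/C + R·V̇ + PEEP (constant-flow equation of motion).
Only the resistive term changes: ΔPIP = R × ΔV̇ = 24.0 × (0.8167 − 1.0833) = 24.0 × -0.2666 = -6.398 cmH2O.
Original PIP = 485/82.2 + 24.0×1.0833 + 1 = 32.899 cmH2O; new PIP = 32.899 + (-6.398) = 26.501 cmH2O.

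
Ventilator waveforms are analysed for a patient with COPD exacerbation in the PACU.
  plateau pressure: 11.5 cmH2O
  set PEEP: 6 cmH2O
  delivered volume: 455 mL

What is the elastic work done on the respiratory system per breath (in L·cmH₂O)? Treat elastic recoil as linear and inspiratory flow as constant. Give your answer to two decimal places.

1.25

Elastic work ≈ ½ × (Pplat − PEEP) × Vt = 0.5 × (11.5 − 6) × 0.455 L = 0.5 × 5.5 × 0.455 = 1.251 L·cmH2O.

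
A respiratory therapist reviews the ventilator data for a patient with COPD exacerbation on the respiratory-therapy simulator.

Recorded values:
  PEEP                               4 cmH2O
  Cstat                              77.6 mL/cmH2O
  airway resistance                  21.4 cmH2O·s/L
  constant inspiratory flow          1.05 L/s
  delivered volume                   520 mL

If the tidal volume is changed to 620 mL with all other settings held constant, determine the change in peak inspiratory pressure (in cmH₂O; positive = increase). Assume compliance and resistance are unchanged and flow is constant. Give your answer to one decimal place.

PIP = Vt/C + R·V̇ + PEEP (constant-flow equation of motion).
Only the elastic term changes: ΔPIP = ΔVt / C = (620 − 520) / 77.6 = 1.289 cmH2O.

1.3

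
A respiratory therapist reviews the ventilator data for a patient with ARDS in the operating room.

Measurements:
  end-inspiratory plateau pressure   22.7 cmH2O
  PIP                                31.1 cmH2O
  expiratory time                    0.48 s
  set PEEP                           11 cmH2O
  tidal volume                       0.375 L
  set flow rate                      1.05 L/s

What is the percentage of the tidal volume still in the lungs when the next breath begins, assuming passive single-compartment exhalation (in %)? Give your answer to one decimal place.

15.4

R = (PIP − Pplat)/V̇ = (31.1 − 22.7) / 1.05 = 8.4/1.05 = 8.0 cmH2O·s/L.
C = Vt/(Pplat − PEEP) = 375.0 / (22.7 − 11) = 375.0/11.7 = 32.051 mL/cmH2O.
τ = R × C = 8.0 × 0.03205 L/cmH2O = 0.2564 s.
Fraction remaining at end-expiration = e^(−Te/τ) = e^(−0.48/0.2564) = 0.1538 → 15.38%.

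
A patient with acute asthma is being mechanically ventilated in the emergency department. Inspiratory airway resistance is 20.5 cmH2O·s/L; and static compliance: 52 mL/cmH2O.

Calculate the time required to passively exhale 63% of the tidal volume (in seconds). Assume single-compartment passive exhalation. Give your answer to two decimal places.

1.06

τ = R × C = 20.5 × 52 mL/cmH2O = 20.5 × 0.052 L/cmH2O = 1.066 s.
Exhaled fraction f = 1 − e^(−t/τ) → t = −τ·ln(1 − f) = −1.066·ln(0.37) = 1.06 s.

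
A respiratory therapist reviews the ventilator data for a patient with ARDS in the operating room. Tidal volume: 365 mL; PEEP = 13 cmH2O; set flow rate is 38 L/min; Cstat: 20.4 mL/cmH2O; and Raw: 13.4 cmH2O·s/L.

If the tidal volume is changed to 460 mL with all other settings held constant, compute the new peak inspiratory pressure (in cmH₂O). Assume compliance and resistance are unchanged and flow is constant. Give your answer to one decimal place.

Flow: 38 L/min ÷ 60 = 0.6333 L/s.
PIP = Vt/C + R·V̇ + PEEP (constant-flow equation of motion).
Only the elastic term changes: ΔPIP = ΔVt / C = (460 − 365) / 20.4 = 4.657 cmH2O.
Original PIP = 365/20.4 + 13.4×0.6333 + 13 = 39.378 cmH2O; new PIP = 39.378 + (4.657) = 44.035 cmH2O.

44.0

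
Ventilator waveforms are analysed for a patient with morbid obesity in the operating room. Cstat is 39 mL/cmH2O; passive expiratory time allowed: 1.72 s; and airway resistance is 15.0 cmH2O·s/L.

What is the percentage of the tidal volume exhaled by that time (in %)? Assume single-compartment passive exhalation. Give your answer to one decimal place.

94.7

τ = R × C = 15.0 × 39 mL/cmH2O = 15.0 × 0.039 L/cmH2O = 0.585 s.
Passive exhalation: V(t)/V₀ = e^(−t/τ) = e^(−1.72/0.585) = 0.05286.
Fraction exhaled = 1 − 0.05286 = 0.9471 → 94.71%.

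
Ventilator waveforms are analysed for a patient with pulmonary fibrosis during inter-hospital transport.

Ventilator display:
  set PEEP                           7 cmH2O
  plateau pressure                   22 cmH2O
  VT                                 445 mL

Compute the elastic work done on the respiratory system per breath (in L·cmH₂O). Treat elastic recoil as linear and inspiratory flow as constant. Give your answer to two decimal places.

Elastic work ≈ ½ × (Pplat − PEEP) × Vt = 0.5 × (22 − 7) × 0.445 L = 0.5 × 15.0 × 0.445 = 3.338 L·cmH2O.

3.34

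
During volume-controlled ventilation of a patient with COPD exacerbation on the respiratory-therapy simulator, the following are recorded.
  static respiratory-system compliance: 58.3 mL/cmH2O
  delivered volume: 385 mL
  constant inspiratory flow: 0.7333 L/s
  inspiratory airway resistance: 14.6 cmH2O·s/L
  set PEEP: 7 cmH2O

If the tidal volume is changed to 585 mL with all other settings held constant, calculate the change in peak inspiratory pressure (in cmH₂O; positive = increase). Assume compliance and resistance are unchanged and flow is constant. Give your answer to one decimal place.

PIP = Vt/C + R·V̇ + PEEP (constant-flow equation of motion).
Only the elastic term changes: ΔPIP = ΔVt / C = (585 − 385) / 58.3 = 3.431 cmH2O.

3.4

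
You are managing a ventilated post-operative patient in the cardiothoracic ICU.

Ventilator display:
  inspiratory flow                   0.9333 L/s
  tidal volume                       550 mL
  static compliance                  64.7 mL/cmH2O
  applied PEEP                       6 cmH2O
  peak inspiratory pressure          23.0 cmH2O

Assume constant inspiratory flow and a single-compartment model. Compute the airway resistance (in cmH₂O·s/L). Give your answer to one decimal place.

9.1

Equation of motion (constant flow): PIP = Vt/C + R·V̇ + PEEP.
R·V̇ = PIP − Vt/C − PEEP = 23.0 − 550/64.7 − 6 = 23.0 − 8.501 − 6 = 8.499 cmH2O.
R = 8.499 / 0.9333 = 9.106 cmH2O·s/L.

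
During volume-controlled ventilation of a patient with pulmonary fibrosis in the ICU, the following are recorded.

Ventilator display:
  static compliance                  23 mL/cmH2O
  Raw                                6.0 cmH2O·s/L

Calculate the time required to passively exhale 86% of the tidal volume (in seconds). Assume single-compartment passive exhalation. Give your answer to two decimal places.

τ = R × C = 6.0 × 23 mL/cmH2O = 6.0 × 0.023 L/cmH2O = 0.138 s.
Exhaled fraction f = 1 − e^(−t/τ) → t = −τ·ln(1 − f) = −0.138·ln(0.14) = 0.2713 s.

0.27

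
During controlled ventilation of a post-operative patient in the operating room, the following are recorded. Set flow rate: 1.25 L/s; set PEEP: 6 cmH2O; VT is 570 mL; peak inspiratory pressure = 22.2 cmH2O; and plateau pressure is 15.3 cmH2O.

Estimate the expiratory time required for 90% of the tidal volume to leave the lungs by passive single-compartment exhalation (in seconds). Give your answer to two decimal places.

0.78

R = (PIP − Pplat)/V̇ = (22.2 − 15.3) / 1.25 = 6.9/1.25 = 5.52 cmH2O·s/L.
C = Vt/(Pplat − PEEP) = 570.0 / (15.3 − 6) = 570.0/9.3 = 61.29 mL/cmH2O.
τ = R × C = 5.52 × 0.06129 L/cmH2O = 0.3383 s.
t = −τ·ln(1 − 0.90) = −0.3383·ln(0.1) = 0.779 s.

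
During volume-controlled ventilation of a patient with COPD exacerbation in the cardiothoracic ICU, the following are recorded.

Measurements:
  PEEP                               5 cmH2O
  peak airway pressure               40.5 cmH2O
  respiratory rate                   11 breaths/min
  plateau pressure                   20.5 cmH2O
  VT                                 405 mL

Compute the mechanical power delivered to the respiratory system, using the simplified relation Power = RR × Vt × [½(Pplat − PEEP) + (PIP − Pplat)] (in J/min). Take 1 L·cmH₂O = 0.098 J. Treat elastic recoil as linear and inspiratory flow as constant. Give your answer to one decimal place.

12.1

Per-breath work = Vt × [½(Pplat−PEEP) + (PIP−Pplat)] = 0.405 × [0.5×15.5 + 20.0] = 0.405 × 27.75 = 11.239 L·cmH2O.
Power = 11 × 11.239 = 123.63 L·cmH2O/min.
× 0.098 J/(L·cmH2O) → 12.116 J/min.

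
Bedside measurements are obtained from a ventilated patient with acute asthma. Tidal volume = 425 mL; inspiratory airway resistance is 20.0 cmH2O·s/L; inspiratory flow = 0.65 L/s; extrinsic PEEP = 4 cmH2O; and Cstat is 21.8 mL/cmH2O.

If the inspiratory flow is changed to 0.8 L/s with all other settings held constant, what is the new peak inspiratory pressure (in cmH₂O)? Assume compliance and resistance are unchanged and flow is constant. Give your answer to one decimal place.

39.5

PIP = Vt/C + R·V̇ + PEEP (constant-flow equation of motion).
Only the resistive term changes: ΔPIP = R × ΔV̇ = 20.0 × (0.8 − 0.65) = 20.0 × 0.15 = 3.0 cmH2O.
Original PIP = 425/21.8 + 20.0×0.65 + 4 = 36.495 cmH2O; new PIP = 36.495 + (3.0) = 39.495 cmH2O.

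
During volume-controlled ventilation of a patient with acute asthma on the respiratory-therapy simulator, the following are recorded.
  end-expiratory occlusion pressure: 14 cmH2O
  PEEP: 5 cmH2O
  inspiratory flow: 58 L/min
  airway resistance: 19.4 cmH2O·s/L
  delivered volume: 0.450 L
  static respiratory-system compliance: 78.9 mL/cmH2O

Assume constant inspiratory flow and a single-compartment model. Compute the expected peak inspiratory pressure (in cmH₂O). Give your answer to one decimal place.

Flow: 58 L/min ÷ 60 = 0.9667 L/s.
Total PEEP = 14 cmH2O (set 5 + intrinsic 9); this is the baseline alveolar pressure.
Equation of motion (constant flow): PIP = Vt/C + R·V̇ + PEEP.
PIP = 450/78.9 + 19.4×0.9667 + 14 = 5.703 + 18.754 + 14 = 38.457 cmH2O.

38.5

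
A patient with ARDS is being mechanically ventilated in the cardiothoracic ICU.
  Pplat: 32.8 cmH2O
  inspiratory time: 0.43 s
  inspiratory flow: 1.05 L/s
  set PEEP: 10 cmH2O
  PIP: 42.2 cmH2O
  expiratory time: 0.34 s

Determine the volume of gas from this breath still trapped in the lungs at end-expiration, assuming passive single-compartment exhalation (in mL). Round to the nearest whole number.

Vt = flow × Ti = 1.05 L/s × 0.43 s × 1000 mL/L = 451.5 mL.
R = (PIP − Pplat)/V̇ = (42.2 − 32.8) / 1.05 = 9.4/1.05 = 8.952 cmH2O·s/L.
C = Vt/(Pplat − PEEP) = 451.5 / (32.8 − 10) = 451.5/22.8 = 19.803 mL/cmH2O.
τ = R × C = 8.952 × 0.0198 L/cmH2O = 0.1772 s.
Fraction remaining = e^(−Te/τ) = e^(−0.34/0.1772) = 0.1468.
Trapped volume = 451.5 × 0.1468 = 66.28 mL.

66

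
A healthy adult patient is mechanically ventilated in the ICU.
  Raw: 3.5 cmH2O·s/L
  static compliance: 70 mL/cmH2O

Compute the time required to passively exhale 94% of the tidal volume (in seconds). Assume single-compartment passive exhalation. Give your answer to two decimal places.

0.69

τ = R × C = 3.5 × 70 mL/cmH2O = 3.5 × 0.070 L/cmH2O = 0.245 s.
Exhaled fraction f = 1 − e^(−t/τ) → t = −τ·ln(1 − f) = −0.245·ln(0.06) = 0.6893 s.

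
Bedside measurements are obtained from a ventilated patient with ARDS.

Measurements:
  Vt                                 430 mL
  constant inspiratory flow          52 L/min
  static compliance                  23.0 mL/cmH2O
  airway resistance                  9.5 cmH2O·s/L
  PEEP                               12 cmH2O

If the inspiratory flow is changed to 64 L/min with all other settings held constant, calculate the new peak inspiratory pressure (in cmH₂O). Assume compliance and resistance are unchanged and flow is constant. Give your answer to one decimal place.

Flow: 52 L/min ÷ 60 = 0.8667 L/s.
New flow: 64 L/min ÷ 60 = 1.0667 L/s.
PIP = Vt/C + R·V̇ + PEEP (constant-flow equation of motion).
Only the resistive term changes: ΔPIP = R × ΔV̇ = 9.5 × (1.0667 − 0.8667) = 9.5 × 0.2 = 1.9 cmH2O.
Original PIP = 430/23.0 + 9.5×0.8667 + 12 = 38.929 cmH2O; new PIP = 38.929 + (1.9) = 40.829 cmH2O.

40.8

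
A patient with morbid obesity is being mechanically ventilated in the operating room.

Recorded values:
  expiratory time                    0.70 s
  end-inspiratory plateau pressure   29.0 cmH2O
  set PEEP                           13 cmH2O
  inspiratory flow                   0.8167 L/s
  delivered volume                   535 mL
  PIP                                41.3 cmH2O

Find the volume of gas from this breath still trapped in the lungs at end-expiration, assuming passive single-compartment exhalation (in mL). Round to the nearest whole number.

R = (PIP − Pplat)/V̇ = (41.3 − 29.0) / 0.8167 = 12.3/0.8167 = 15.061 cmH2O·s/L.
C = Vt/(Pplat − PEEP) = 535.0 / (29.0 − 13) = 535.0/16.0 = 33.438 mL/cmH2O.
τ = R × C = 15.061 × 0.03344 L/cmH2O = 0.5036 s.
Fraction remaining = e^(−Te/τ) = e^(−0.70/0.5036) = 0.2491.
Trapped volume = 535.0 × 0.2491 = 133.27 mL.

133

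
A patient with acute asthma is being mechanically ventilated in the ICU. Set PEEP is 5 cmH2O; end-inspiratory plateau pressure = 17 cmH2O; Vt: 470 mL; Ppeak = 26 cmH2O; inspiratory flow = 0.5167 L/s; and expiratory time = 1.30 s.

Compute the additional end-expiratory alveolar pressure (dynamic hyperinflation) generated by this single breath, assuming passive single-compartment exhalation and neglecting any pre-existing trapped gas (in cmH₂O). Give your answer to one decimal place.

1.8

R = (PIP − Pplat)/V̇ = (26 − 17) / 0.5167 = 9.0/0.5167 = 17.418 cmH2O·s/L.
C = Vt/(Pplat − PEEP) = 470.0 / (17 − 5) = 470.0/12.0 = 39.167 mL/cmH2O.
τ = R × C = 17.418 × 0.03917 L/cmH2O = 0.6823 s.
Fraction remaining = e^(−Te/τ) = e^(−1.30/0.6823) = 0.1488; trapped volume = 470.0 × 0.1488 = 69.936 mL.
Additional alveolar pressure from trapping ≈ V_trapped / C = 69.936 / 39.167 = 1.786 cmH2O.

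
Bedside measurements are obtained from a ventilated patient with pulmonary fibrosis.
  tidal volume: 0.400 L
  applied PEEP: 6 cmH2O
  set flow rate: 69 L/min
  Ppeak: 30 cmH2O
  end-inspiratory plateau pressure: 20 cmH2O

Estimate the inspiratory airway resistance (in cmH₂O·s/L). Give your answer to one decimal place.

8.7

Flow: 69 L/min ÷ 60 = 1.15 L/s.
Raw = (PIP − Pplat) / flow = (30 − 20) / 1.15 = 10.0 / 1.15 = 8.696 cmH2O·s/L.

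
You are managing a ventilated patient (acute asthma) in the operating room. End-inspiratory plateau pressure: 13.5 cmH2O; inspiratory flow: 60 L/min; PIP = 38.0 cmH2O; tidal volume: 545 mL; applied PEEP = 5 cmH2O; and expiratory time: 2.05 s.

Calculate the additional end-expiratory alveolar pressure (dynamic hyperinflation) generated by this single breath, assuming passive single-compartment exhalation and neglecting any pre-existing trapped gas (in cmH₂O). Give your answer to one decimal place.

Flow: 60 L/min ÷ 60 = 1 L/s.
R = (PIP − Pplat)/V̇ = (38.0 − 13.5) / 1 = 24.5/1 = 24.5 cmH2O·s/L.
C = Vt/(Pplat − PEEP) = 545.0 / (13.5 − 5) = 545.0/8.5 = 64.118 mL/cmH2O.
τ = R × C = 24.5 × 0.06412 L/cmH2O = 1.571 s.
Fraction remaining = e^(−Te/τ) = e^(−2.05/1.571) = 0.2712; trapped volume = 545.0 × 0.2712 = 147.8 mL.
Additional alveolar pressure from trapping ≈ V_trapped / C = 147.8 / 64.118 = 2.305 cmH2O.

2.3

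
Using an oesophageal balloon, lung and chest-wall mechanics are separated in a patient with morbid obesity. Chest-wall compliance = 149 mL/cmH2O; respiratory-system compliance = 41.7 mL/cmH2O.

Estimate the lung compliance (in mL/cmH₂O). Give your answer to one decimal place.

1/CL = 1/Crs − 1/Ccw.
1/CL = 1/41.7 − 1/149 = 0.01727.
CL = 57.904 mL/cmH2O.

57.9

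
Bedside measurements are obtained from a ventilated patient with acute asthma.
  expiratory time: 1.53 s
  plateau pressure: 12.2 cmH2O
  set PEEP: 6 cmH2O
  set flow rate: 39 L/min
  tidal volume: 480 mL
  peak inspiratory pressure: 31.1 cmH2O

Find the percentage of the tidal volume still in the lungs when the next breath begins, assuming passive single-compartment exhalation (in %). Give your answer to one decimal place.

50.7

Flow: 39 L/min ÷ 60 = 0.65 L/s.
R = (PIP − Pplat)/V̇ = (31.1 − 12.2) / 0.65 = 18.9/0.65 = 29.077 cmH2O·s/L.
C = Vt/(Pplat − PEEP) = 480.0 / (12.2 − 6) = 480.0/6.2 = 77.419 mL/cmH2O.
τ = R × C = 29.077 × 0.07742 L/cmH2O = 2.251 s.
Fraction remaining at end-expiration = e^(−Te/τ) = e^(−1.53/2.251) = 0.5068 → 50.68%.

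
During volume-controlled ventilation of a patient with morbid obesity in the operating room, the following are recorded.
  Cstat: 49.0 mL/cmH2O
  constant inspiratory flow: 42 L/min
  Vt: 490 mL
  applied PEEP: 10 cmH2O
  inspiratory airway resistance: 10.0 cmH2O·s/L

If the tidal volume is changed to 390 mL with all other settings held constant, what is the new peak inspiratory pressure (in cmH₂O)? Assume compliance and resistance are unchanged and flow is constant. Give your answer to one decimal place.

25.0

Flow: 42 L/min ÷ 60 = 0.7 L/s.
PIP = Vt/C + R·V̇ + PEEP (constant-flow equation of motion).
Only the elastic term changes: ΔPIP = ΔVt / C = (390 − 490) / 49.0 = -2.041 cmH2O.
Original PIP = 490/49.0 + 10.0×0.7 + 10 = 27.0 cmH2O; new PIP = 27.0 + (-2.041) = 24.959 cmH2O.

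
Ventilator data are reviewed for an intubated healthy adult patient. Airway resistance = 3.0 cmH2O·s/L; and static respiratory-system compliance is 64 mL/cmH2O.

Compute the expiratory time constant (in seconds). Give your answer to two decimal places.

0.19

τ = R × C = 3.0 × 64 mL/cmH2O = 3.0 × 0.064 L/cmH2O = 0.192 s.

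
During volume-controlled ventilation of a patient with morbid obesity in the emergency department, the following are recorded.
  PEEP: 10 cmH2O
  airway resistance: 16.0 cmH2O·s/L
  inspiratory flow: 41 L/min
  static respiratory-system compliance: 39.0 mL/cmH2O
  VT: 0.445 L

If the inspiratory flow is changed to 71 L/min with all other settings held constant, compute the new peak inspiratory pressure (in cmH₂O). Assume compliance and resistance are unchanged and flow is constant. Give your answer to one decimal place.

Flow: 41 L/min ÷ 60 = 0.6833 L/s.
New flow: 71 L/min ÷ 60 = 1.1833 L/s.
PIP = Vt/C + R·V̇ + PEEP (constant-flow equation of motion).
Only the resistive term changes: ΔPIP = R × ΔV̇ = 16.0 × (1.1833 − 0.6833) = 16.0 × 0.5 = 8.0 cmH2O.
Original PIP = 445/39.0 + 16.0×0.6833 + 10 = 32.343 cmH2O; new PIP = 32.343 + (8.0) = 40.343 cmH2O.

40.3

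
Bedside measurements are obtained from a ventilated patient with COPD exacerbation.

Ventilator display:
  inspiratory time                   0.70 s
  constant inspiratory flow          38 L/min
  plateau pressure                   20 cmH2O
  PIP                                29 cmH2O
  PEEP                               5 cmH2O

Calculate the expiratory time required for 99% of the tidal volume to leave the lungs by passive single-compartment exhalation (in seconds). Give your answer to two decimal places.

Flow: 38 L/min ÷ 60 = 0.6333 L/s.
Vt = flow × Ti = 0.6333 L/s × 0.70 s × 1000 mL/L = 443.31 mL.
R = (PIP − Pplat)/V̇ = (29 − 20) / 0.6333 = 9.0/0.6333 = 14.211 cmH2O·s/L.
C = Vt/(Pplat − PEEP) = 443.31 / (20 − 5) = 443.31/15.0 = 29.554 mL/cmH2O.
τ = R × C = 14.211 × 0.02955 L/cmH2O = 0.4199 s.
t = −τ·ln(1 − 0.99) = −0.4199·ln(0.01) = 1.934 s.

1.93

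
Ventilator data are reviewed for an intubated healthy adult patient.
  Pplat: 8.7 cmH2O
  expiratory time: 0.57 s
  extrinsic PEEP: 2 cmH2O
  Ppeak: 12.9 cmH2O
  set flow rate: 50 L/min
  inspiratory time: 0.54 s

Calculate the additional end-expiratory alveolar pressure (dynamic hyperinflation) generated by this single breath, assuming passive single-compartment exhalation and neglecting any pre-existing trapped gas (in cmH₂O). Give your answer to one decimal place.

1.2

Flow: 50 L/min ÷ 60 = 0.8333 L/s.
Vt = flow × Ti = 0.8333 L/s × 0.54 s × 1000 mL/L = 449.98 mL.
R = (PIP − Pplat)/V̇ = (12.9 − 8.7) / 0.8333 = 4.2/0.8333 = 5.04 cmH2O·s/L.
C = Vt/(Pplat − PEEP) = 449.98 / (8.7 − 2) = 449.98/6.7 = 67.161 mL/cmH2O.
τ = R × C = 5.04 × 0.06716 L/cmH2O = 0.3385 s.
Fraction remaining = e^(−Te/τ) = e^(−0.57/0.3385) = 0.1856; trapped volume = 449.98 × 0.1856 = 83.516 mL.
Additional alveolar pressure from trapping ≈ V_trapped / C = 83.516 / 67.161 = 1.244 cmH2O.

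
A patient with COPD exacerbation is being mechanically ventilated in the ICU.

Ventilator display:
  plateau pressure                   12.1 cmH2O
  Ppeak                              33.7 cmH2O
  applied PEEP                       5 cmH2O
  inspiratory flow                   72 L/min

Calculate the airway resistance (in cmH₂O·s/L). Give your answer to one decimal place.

Flow: 72 L/min ÷ 60 = 1.2 L/s.
Raw = (PIP − Pplat) / flow = (33.7 − 12.1) / 1.2 = 21.6 / 1.2 = 18.0 cmH2O·s/L.

18.0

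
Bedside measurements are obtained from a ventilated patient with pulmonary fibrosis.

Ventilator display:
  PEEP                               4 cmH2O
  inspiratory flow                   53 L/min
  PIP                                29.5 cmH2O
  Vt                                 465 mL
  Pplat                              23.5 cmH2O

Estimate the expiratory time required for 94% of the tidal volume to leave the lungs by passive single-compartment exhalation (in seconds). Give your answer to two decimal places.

0.46

Flow: 53 L/min ÷ 60 = 0.8833 L/s.
R = (PIP − Pplat)/V̇ = (29.5 − 23.5) / 0.8833 = 6.0/0.8833 = 6.793 cmH2O·s/L.
C = Vt/(Pplat − PEEP) = 465.0 / (23.5 − 4) = 465.0/19.5 = 23.846 mL/cmH2O.
τ = R × C = 6.793 × 0.02385 L/cmH2O = 0.162 s.
t = −τ·ln(1 − 0.94) = −0.162·ln(0.06) = 0.4558 s.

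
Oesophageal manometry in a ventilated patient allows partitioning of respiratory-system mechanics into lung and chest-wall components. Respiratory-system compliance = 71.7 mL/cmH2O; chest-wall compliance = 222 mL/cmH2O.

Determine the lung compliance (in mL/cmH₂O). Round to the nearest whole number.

1/CL = 1/Crs − 1/Ccw.
1/CL = 1/71.7 − 1/222 = 0.009442.
CL = 105.91 mL/cmH2O.

106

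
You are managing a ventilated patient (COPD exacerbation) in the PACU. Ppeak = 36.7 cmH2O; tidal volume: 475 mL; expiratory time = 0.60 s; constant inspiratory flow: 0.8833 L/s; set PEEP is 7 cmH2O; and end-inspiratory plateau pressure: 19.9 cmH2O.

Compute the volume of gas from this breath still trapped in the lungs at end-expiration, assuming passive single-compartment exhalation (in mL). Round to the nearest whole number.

202

R = (PIP − Pplat)/V̇ = (36.7 − 19.9) / 0.8833 = 16.8/0.8833 = 19.02 cmH2O·s/L.
C = Vt/(Pplat − PEEP) = 475.0 / (19.9 − 7) = 475.0/12.9 = 36.822 mL/cmH2O.
τ = R × C = 19.02 × 0.03682 L/cmH2O = 0.7003 s.
Fraction remaining = e^(−Te/τ) = e^(−0.60/0.7003) = 0.4245.
Trapped volume = 475.0 × 0.4245 = 201.64 mL.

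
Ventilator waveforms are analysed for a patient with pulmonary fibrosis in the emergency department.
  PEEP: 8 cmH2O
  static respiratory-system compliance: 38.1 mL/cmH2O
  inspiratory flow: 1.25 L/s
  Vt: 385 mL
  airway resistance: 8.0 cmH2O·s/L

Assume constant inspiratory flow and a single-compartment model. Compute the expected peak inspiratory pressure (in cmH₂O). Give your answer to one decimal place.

28.1

Equation of motion (constant flow): PIP = Vt/C + R·V̇ + PEEP.
PIP = 385/38.1 + 8.0×1.25 + 8 = 10.105 + 10.0 + 8 = 28.105 cmH2O.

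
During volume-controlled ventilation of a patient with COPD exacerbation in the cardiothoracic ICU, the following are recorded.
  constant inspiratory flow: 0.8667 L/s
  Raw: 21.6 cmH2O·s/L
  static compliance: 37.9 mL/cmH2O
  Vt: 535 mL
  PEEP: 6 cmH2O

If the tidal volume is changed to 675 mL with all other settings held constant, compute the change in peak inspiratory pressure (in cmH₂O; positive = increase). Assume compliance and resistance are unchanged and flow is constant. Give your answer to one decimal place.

PIP = Vt/C + R·V̇ + PEEP (constant-flow equation of motion).
Only the elastic term changes: ΔPIP = ΔVt / C = (675 − 535) / 37.9 = 3.694 cmH2O.

3.7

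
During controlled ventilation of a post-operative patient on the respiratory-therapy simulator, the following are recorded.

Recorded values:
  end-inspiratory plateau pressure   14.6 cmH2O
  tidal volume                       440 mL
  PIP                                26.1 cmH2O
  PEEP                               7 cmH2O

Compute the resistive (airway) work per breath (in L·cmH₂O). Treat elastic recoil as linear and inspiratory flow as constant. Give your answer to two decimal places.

With constant inspiratory flow the resistive pressure is constant at PIP − Pplat = 26.1 − 14.6 = 11.5 cmH2O, so resistive work = 11.5 × 0.440 = 5.06 L·cmH2O.

5.06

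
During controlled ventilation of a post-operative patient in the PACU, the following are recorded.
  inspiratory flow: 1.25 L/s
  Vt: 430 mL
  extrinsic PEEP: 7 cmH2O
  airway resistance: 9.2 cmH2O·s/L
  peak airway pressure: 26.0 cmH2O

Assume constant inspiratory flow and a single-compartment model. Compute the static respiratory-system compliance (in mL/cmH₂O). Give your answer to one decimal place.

Equation of motion (constant flow): PIP = Vt/C + R·V̇ + PEEP.
Vt/C = PIP − R·V̇ − PEEP = 26.0 − 9.2×1.25 − 7 = 26.0 − 11.5 − 7 = 7.5 cmH2O.
C = Vt / 7.5 = 430 / 7.5 = 57.333 mL/cmH2O.

57.3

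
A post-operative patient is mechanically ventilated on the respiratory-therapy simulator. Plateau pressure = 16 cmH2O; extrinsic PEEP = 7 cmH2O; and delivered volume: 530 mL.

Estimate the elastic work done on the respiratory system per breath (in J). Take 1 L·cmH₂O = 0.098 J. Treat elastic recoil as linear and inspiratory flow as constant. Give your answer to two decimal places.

0.23

Elastic work ≈ ½ × (Pplat − PEEP) × Vt = 0.5 × (16 − 7) × 0.530 L = 0.5 × 9.0 × 0.530 = 2.385 L·cmH2O.
× 0.098 J/(L·cmH2O) → 0.2337 J.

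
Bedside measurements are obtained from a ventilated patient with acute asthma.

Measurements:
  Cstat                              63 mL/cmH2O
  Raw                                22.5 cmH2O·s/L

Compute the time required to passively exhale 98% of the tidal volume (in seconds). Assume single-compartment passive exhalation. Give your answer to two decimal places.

τ = R × C = 22.5 × 63 mL/cmH2O = 22.5 × 0.063 L/cmH2O = 1.418 s.
Exhaled fraction f = 1 − e^(−t/τ) → t = −τ·ln(1 − f) = −1.418·ln(0.02) = 5.547 s.

5.55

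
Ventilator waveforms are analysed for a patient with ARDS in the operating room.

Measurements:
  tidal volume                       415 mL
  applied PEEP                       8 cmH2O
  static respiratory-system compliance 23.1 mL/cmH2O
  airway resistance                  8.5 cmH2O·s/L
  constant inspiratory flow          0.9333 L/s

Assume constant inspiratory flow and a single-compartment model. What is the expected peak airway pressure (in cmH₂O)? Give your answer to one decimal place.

Equation of motion (constant flow): PIP = Vt/C + R·V̇ + PEEP.
PIP = 415/23.1 + 8.5×0.9333 + 8 = 17.965 + 7.933 + 8 = 33.898 cmH2O.

33.9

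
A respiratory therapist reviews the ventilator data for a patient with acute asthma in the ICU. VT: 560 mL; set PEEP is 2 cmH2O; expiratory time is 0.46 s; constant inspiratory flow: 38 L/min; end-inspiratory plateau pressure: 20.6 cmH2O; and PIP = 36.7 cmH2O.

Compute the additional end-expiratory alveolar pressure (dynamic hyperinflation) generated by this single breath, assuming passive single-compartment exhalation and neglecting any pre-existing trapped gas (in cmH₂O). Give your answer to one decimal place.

10.2

Flow: 38 L/min ÷ 60 = 0.6333 L/s.
R = (PIP − Pplat)/V̇ = (36.7 − 20.6) / 0.6333 = 16.1/0.6333 = 25.422 cmH2O·s/L.
C = Vt/(Pplat − PEEP) = 560.0 / (20.6 − 2) = 560.0/18.6 = 30.108 mL/cmH2O.
τ = R × C = 25.422 × 0.03011 L/cmH2O = 0.7655 s.
Fraction remaining = e^(−Te/τ) = e^(−0.46/0.7655) = 0.5483; trapped volume = 560.0 × 0.5483 = 307.05 mL.
Additional alveolar pressure from trapping ≈ V_trapped / C = 307.05 / 30.108 = 10.198 cmH2O.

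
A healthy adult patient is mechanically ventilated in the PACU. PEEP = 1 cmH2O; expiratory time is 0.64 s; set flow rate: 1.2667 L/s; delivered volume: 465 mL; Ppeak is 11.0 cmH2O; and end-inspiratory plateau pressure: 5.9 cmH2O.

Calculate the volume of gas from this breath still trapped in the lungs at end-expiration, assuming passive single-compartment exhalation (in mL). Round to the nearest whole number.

87

R = (PIP − Pplat)/V̇ = (11.0 − 5.9) / 1.2667 = 5.1/1.2667 = 4.026 cmH2O·s/L.
C = Vt/(Pplat − PEEP) = 465.0 / (5.9 − 1) = 465.0/4.9 = 94.898 mL/cmH2O.
τ = R × C = 4.026 × 0.0949 L/cmH2O = 0.3821 s.
Fraction remaining = e^(−Te/τ) = e^(−0.64/0.3821) = 0.1873.
Trapped volume = 465.0 × 0.1873 = 87.095 mL.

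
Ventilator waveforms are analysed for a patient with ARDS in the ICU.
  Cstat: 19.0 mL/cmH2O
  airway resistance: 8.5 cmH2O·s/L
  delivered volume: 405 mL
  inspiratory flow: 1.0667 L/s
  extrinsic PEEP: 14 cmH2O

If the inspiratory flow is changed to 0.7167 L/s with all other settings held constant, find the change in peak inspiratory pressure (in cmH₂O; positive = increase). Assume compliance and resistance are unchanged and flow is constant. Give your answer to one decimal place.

PIP = Vt/C + R·V̇ + PEEP (constant-flow equation of motion).
Only the resistive term changes: ΔPIP = R × ΔV̇ = 8.5 × (0.7167 − 1.0667) = 8.5 × -0.35 = -2.975 cmH2O.

-3.0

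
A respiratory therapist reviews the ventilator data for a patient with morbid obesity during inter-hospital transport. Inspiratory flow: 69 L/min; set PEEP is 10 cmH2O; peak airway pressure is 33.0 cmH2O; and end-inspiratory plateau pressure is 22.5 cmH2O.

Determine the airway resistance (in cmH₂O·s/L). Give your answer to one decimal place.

9.1

Flow: 69 L/min ÷ 60 = 1.15 L/s.
Raw = (PIP − Pplat) / flow = (33.0 − 22.5) / 1.15 = 10.5 / 1.15 = 9.13 cmH2O·s/L.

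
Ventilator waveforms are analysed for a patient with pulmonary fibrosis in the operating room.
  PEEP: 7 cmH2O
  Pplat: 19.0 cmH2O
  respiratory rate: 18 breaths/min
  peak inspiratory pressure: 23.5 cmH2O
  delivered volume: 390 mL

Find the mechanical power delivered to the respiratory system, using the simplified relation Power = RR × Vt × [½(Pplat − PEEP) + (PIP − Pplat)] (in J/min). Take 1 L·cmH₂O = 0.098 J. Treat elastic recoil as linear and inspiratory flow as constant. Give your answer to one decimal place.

7.2

Per-breath work = Vt × [½(Pplat−PEEP) + (PIP−Pplat)] = 0.390 × [0.5×12.0 + 4.5] = 0.390 × 10.5 = 4.095 L·cmH2O.
Power = 18 × 4.095 = 73.71 L·cmH2O/min.
× 0.098 J/(L·cmH2O) → 7.224 J/min.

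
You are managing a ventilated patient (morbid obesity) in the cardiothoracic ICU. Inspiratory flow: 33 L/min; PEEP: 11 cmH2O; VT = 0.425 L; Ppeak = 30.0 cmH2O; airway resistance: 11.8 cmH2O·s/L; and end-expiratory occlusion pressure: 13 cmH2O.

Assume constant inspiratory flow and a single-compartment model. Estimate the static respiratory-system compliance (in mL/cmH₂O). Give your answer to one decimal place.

40.4

Flow: 33 L/min ÷ 60 = 0.55 L/s.
Total PEEP = 13 cmH2O (set 11 + intrinsic 2); this is the baseline alveolar pressure.
Equation of motion (constant flow): PIP = Vt/C + R·V̇ + PEEP.
Vt/C = PIP − R·V̇ − PEEP = 30.0 − 11.8×0.55 − 13 = 30.0 − 6.49 − 13 = 10.51 cmH2O.
C = Vt / 10.51 = 425 / 10.51 = 40.438 mL/cmH2O.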